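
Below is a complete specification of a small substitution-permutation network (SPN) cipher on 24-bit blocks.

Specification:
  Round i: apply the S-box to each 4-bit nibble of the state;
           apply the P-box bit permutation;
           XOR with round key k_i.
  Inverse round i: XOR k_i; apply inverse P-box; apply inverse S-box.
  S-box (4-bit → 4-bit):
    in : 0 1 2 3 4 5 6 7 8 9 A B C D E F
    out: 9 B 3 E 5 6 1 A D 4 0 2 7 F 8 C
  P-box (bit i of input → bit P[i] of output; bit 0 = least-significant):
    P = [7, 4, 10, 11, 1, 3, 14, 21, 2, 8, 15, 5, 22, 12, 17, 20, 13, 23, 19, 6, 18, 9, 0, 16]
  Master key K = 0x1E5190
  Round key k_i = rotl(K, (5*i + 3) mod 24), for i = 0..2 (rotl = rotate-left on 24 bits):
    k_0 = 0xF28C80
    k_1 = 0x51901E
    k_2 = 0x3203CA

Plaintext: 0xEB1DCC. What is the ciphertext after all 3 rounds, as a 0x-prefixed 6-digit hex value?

0x794303

s_0 = plaintext = 0xEB1DCC
s_1 = Round(s_0, k_0) = 0x23593E
s_2 = Round(s_1, k_1) = 0xFF4A56
s_3 = Round(s_2, k_2) = 0x794303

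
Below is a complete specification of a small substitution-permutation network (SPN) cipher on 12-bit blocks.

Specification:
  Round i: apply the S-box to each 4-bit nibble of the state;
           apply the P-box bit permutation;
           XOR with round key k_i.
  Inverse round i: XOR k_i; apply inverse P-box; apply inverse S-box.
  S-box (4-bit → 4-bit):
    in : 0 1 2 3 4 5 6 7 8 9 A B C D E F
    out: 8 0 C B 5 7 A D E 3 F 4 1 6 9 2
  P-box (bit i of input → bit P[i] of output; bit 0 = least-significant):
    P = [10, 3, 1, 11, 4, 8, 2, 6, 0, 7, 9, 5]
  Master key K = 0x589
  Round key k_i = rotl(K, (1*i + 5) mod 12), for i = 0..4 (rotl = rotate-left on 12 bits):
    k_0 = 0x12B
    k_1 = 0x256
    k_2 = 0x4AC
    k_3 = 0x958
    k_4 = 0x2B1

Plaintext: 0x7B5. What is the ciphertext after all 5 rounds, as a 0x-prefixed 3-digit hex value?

0x1B2

s_0 = plaintext = 0x7B5
s_1 = Round(s_0, k_0) = 0x704
s_2 = Round(s_1, k_1) = 0x435
s_3 = Round(s_2, k_2) = 0x3F7
s_4 = Round(s_3, k_3) = 0x4FB
s_5 = Round(s_4, k_4) = 0x1B2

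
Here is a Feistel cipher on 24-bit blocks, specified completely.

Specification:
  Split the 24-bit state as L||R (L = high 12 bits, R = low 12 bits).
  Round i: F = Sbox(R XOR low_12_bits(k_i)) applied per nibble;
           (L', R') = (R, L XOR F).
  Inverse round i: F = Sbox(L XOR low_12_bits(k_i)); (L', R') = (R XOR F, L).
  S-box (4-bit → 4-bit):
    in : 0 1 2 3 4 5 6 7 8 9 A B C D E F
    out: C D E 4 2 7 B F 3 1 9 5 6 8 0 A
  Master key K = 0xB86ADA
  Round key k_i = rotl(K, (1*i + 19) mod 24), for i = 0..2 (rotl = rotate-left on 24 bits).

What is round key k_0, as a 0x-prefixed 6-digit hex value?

0xD5C356

K = 0xB86ADA
k_0 = rotl(K, (1*0+19) mod 24) = rotl(K, 19) = 0xD5C356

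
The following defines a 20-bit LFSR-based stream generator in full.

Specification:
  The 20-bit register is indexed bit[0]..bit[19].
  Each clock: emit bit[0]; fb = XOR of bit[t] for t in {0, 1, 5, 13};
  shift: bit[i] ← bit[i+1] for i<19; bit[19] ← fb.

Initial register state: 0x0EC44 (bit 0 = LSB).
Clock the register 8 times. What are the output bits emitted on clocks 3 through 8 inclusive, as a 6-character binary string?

reg_0 = 0x0EC44
clock 1: out=0, reg = 0x87622
clock 2: out=0, reg = 0xC3B11
clock 3: out=1, reg = 0x61D88
clock 4: out=0, reg = 0x30EC4
clock 5: out=0, reg = 0x18762
clock 6: out=0, reg = 0x0C3B1
clock 7: out=1, reg = 0x061D8
clock 8: out=0, reg = 0x830EC

100010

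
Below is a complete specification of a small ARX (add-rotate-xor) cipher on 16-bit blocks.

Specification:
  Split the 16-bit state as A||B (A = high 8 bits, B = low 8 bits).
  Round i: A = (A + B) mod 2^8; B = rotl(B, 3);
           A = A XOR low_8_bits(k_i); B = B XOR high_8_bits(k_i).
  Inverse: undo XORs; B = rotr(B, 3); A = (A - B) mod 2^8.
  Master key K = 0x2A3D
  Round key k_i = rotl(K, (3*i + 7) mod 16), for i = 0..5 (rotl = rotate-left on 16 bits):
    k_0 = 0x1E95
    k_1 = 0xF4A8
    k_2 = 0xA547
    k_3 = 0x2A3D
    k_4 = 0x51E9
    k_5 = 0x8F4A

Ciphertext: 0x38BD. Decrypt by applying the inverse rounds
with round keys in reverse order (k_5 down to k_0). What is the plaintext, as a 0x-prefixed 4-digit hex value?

s_0 = ciphertext = 0x38BD
s_1 = InvRound(s_0, k_5) = 0x2C46
s_2 = InvRound(s_1, k_4) = 0xE3E2
s_3 = InvRound(s_2, k_3) = 0xC519
s_4 = InvRound(s_3, k_2) = 0xEB97
s_5 = InvRound(s_4, k_1) = 0xD76C
s_6 = InvRound(s_5, k_0) = 0xF44E

0xF44E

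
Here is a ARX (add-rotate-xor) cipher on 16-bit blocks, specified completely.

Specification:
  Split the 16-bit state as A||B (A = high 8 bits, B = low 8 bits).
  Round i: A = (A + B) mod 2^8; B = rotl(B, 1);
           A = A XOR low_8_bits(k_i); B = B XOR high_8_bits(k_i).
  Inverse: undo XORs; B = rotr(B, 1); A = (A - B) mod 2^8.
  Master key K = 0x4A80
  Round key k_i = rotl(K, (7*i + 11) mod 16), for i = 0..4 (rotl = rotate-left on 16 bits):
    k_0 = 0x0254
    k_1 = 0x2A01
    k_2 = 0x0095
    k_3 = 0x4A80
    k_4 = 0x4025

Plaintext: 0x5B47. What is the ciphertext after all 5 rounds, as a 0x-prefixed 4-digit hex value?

s_0 = plaintext = 0x5B47
s_1 = Round(s_0, k_0) = 0xF68C
s_2 = Round(s_1, k_1) = 0x8333
s_3 = Round(s_2, k_2) = 0x2366
s_4 = Round(s_3, k_3) = 0x0986
s_5 = Round(s_4, k_4) = 0xAA4D

0xAA4D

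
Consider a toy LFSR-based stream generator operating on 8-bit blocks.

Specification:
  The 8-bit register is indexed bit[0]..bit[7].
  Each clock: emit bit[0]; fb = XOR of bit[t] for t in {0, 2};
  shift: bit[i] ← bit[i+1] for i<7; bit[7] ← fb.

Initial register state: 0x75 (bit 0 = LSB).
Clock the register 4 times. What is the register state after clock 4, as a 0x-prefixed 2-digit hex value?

0x87

reg_0 = 0x75
clock 1: out=1, reg = 0x3A
clock 2: out=0, reg = 0x1D
clock 3: out=1, reg = 0x0E
clock 4: out=0, reg = 0x87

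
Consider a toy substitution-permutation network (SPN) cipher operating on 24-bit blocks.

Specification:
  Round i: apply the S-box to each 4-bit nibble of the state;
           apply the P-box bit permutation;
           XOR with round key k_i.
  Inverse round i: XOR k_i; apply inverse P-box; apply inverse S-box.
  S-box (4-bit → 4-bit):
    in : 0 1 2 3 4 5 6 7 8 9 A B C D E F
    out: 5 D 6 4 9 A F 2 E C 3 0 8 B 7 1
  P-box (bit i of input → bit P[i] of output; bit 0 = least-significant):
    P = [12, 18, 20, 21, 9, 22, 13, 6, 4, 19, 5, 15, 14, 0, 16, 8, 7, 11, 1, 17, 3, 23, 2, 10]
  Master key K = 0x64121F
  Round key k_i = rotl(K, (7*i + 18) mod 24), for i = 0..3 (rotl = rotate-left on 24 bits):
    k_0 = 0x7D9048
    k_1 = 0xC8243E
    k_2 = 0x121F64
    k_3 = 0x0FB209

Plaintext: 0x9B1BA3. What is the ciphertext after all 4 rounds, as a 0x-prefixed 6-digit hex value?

s_0 = plaintext = 0x9B1BA3
s_1 = Round(s_0, k_0) = 0x2CD74C
s_2 = Round(s_1, k_1) = 0x62677B
s_3 = Round(s_2, k_2) = 0xDB526B
s_4 = Round(s_3, k_3) = 0xC79560

0xC79560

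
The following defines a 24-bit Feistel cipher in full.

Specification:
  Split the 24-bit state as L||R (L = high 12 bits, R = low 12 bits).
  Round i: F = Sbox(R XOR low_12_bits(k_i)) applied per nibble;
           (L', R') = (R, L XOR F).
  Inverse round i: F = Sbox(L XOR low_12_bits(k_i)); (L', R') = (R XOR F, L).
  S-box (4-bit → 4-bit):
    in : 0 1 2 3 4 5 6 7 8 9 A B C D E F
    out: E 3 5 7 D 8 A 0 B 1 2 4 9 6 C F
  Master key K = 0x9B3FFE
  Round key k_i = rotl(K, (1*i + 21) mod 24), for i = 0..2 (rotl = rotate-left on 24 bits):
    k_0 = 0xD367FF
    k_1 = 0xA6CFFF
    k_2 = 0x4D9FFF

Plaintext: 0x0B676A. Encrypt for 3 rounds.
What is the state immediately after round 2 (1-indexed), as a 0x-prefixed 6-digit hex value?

0xEAE4E9

s_0 = plaintext = 0x0B676A
s_1 = Round(s_0, k_0) = 0x76AEAE
s_2 = Round(s_1, k_1) = 0xEAE4E9
s_3 = Round(s_2, k_2) = 0x4E9A94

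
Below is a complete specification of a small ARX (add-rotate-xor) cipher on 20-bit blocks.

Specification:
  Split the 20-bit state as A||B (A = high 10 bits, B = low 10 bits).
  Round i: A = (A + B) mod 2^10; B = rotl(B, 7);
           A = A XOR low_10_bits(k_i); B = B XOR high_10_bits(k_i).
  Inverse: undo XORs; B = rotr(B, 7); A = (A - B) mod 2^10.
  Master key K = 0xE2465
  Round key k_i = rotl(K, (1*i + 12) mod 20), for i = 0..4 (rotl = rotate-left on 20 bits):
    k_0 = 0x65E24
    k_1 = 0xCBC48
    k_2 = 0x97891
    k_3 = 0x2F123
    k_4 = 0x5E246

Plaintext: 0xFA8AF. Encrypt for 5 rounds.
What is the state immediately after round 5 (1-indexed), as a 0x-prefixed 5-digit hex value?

s_0 = plaintext = 0xFA8AF
s_1 = Round(s_0, k_0) = 0xAF602
s_2 = Round(s_1, k_1) = 0x3DE6F
s_3 = Round(s_2, k_2) = 0xFDD93
s_4 = Round(s_3, k_3) = 0x2A50E
s_5 = Round(s_4, k_4) = 0xFC659

0xFC659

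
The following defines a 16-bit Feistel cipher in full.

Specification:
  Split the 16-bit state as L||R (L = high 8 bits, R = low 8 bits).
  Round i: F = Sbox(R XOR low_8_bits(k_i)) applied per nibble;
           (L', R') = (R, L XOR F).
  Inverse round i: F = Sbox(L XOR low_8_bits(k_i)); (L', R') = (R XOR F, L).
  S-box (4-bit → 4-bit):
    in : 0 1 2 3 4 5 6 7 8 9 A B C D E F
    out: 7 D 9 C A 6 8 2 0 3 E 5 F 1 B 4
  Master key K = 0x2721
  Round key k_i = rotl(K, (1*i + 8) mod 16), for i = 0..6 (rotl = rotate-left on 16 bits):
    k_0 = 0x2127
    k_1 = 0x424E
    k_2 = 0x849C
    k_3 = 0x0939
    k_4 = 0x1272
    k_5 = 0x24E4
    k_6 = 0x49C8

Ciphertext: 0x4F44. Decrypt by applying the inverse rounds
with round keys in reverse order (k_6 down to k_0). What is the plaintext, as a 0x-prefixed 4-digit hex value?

0xEB81

s_0 = ciphertext = 0x4F44
s_1 = InvRound(s_0, k_6) = 0x464F
s_2 = InvRound(s_1, k_5) = 0xA646
s_3 = InvRound(s_2, k_4) = 0x5CA6
s_4 = InvRound(s_3, k_3) = 0x205C
s_5 = InvRound(s_4, k_2) = 0x0320
s_6 = InvRound(s_5, k_1) = 0x8103
s_7 = InvRound(s_6, k_0) = 0xEB81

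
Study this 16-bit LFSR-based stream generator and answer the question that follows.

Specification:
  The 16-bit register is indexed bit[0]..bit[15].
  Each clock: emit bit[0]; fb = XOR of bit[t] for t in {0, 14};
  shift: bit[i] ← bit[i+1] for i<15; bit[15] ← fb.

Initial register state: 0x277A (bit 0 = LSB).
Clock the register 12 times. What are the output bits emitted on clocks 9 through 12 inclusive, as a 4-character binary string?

1110

reg_0 = 0x277A
clock 1: out=0, reg = 0x13BD
clock 2: out=1, reg = 0x89DE
clock 3: out=0, reg = 0x44EF
clock 4: out=1, reg = 0x2277
clock 5: out=1, reg = 0x913B
clock 6: out=1, reg = 0xC89D
clock 7: out=1, reg = 0x644E
clock 8: out=0, reg = 0xB227
clock 9: out=1, reg = 0xD913
clock 10: out=1, reg = 0x6C89
clock 11: out=1, reg = 0x3644
clock 12: out=0, reg = 0x1B22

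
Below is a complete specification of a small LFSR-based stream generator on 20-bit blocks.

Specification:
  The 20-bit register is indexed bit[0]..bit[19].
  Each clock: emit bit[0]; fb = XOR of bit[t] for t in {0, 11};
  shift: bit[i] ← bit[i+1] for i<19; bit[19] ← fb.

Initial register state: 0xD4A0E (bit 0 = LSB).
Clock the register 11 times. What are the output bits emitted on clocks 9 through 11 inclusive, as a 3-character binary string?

reg_0 = 0xD4A0E
clock 1: out=0, reg = 0xEA507
clock 2: out=1, reg = 0xF5283
clock 3: out=1, reg = 0xFA941
clock 4: out=1, reg = 0x7D4A0
clock 5: out=0, reg = 0x3EA50
clock 6: out=0, reg = 0x9F528
clock 7: out=0, reg = 0x4FA94
clock 8: out=0, reg = 0xA7D4A
clock 9: out=0, reg = 0xD3EA5
clock 10: out=1, reg = 0x69F52
clock 11: out=0, reg = 0xB4FA9

010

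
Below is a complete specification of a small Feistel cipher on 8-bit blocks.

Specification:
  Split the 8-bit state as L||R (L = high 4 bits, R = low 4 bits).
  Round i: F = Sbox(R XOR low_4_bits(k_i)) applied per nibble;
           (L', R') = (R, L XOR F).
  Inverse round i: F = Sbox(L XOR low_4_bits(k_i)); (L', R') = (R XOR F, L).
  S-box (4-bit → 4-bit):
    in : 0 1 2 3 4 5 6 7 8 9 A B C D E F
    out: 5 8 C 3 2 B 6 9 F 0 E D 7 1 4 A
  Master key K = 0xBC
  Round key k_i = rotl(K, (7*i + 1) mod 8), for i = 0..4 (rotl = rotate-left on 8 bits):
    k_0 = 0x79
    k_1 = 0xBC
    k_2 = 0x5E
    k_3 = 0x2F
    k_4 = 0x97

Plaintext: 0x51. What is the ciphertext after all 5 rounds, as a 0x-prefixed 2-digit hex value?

0xC7

s_0 = plaintext = 0x51
s_1 = Round(s_0, k_0) = 0x1A
s_2 = Round(s_1, k_1) = 0xA7
s_3 = Round(s_2, k_2) = 0x7A
s_4 = Round(s_3, k_3) = 0xAC
s_5 = Round(s_4, k_4) = 0xC7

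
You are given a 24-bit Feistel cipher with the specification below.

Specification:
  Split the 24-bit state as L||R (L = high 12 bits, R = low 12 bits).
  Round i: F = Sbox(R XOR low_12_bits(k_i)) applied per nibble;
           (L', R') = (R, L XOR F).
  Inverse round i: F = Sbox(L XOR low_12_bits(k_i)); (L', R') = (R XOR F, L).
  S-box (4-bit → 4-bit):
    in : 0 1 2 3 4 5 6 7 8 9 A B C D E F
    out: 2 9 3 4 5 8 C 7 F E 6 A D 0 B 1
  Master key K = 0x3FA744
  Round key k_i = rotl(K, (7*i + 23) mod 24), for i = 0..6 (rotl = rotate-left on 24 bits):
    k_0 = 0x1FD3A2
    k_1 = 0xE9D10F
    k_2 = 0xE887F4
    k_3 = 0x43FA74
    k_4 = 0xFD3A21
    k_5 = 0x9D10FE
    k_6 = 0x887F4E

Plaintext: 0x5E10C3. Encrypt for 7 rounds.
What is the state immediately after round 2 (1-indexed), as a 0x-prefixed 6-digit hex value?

0x1282F4

s_0 = plaintext = 0x5E10C3
s_1 = Round(s_0, k_0) = 0x0C3128
s_2 = Round(s_1, k_1) = 0x1282F4
s_3 = Round(s_2, k_2) = 0x2F490A
s_4 = Round(s_3, k_3) = 0x90A68F
s_5 = Round(s_4, k_4) = 0x68F461
s_6 = Round(s_5, k_5) = 0x46136E
s_7 = Round(s_6, k_6) = 0x36E953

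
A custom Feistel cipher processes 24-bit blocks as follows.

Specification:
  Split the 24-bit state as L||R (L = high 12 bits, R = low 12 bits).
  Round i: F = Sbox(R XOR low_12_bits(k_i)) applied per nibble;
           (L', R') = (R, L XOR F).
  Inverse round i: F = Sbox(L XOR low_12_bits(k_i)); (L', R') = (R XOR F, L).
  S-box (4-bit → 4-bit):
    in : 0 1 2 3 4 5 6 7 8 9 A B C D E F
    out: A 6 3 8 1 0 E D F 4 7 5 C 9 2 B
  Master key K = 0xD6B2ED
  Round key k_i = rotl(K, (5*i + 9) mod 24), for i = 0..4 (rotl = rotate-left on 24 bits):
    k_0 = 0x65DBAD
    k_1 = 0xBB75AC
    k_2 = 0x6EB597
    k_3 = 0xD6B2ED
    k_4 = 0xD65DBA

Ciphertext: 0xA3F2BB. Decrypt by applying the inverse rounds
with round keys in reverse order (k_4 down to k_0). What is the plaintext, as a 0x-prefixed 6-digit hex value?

0x55A295

s_0 = ciphertext = 0xA3F2BB
s_1 = InvRound(s_0, k_4) = 0xF4BA3F
s_2 = InvRound(s_1, k_3) = 0x341F4B
s_3 = InvRound(s_2, k_2) = 0x1D5341
s_4 = InvRound(s_3, k_1) = 0x2951D5
s_5 = InvRound(s_4, k_0) = 0x55A295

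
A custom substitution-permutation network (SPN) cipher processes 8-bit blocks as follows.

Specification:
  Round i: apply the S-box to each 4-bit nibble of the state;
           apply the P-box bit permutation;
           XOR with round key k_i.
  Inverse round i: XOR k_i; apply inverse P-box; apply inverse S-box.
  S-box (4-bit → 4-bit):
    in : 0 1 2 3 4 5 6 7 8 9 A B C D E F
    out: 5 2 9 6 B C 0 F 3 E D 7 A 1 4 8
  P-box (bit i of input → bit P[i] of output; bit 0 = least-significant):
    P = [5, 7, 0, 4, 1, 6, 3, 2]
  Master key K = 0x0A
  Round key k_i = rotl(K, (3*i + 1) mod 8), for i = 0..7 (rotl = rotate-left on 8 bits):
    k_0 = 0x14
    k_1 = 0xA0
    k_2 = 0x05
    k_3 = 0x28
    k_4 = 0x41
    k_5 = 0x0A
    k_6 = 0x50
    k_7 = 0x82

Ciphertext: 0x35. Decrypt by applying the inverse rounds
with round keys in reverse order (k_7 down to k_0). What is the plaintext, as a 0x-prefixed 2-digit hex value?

0x60

s_0 = ciphertext = 0x35
s_1 = InvRound(s_0, k_7) = 0x27
s_2 = InvRound(s_1, k_6) = 0x4A
s_3 = InvRound(s_2, k_5) = 0x16
s_4 = InvRound(s_3, k_4) = 0x45
s_5 = InvRound(s_4, k_3) = 0x90
s_6 = InvRound(s_5, k_2) = 0xF9
s_7 = InvRound(s_6, k_1) = 0x35
s_8 = InvRound(s_7, k_0) = 0x60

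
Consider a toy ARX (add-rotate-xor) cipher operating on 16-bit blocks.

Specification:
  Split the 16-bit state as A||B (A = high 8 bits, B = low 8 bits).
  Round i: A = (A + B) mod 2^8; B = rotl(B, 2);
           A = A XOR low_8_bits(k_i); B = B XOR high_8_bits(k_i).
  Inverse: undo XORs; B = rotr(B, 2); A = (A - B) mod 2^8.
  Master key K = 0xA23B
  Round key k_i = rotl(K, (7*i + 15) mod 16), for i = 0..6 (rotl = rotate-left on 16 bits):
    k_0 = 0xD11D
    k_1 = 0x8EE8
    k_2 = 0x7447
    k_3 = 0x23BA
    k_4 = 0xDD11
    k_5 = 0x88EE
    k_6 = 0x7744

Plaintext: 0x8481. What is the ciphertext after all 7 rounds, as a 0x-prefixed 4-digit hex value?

s_0 = plaintext = 0x8481
s_1 = Round(s_0, k_0) = 0x18D7
s_2 = Round(s_1, k_1) = 0x07D1
s_3 = Round(s_2, k_2) = 0x9F33
s_4 = Round(s_3, k_3) = 0x68EF
s_5 = Round(s_4, k_4) = 0x4662
s_6 = Round(s_5, k_5) = 0x4601
s_7 = Round(s_6, k_6) = 0x0373

0x0373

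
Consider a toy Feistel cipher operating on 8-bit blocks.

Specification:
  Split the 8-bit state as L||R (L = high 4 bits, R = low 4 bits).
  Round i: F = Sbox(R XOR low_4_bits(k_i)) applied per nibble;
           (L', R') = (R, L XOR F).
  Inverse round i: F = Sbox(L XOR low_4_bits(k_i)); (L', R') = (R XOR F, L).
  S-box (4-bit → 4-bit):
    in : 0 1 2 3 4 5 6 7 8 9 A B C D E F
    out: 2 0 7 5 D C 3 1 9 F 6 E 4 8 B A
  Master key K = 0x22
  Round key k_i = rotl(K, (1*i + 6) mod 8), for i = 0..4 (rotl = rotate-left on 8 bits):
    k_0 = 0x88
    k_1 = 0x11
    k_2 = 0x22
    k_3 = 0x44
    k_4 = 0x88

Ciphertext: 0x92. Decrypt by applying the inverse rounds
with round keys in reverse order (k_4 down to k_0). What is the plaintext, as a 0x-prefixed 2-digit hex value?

s_0 = ciphertext = 0x92
s_1 = InvRound(s_0, k_4) = 0x29
s_2 = InvRound(s_1, k_3) = 0xA2
s_3 = InvRound(s_2, k_2) = 0xBA
s_4 = InvRound(s_3, k_1) = 0xCB
s_5 = InvRound(s_4, k_0) = 0x6C

0x6C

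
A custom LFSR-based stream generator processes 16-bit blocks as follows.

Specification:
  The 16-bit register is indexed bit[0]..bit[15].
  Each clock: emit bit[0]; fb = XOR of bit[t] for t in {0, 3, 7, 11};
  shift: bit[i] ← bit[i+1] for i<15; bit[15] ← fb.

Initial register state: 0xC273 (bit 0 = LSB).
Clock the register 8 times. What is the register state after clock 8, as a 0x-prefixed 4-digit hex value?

reg_0 = 0xC273
clock 1: out=1, reg = 0xE139
clock 2: out=1, reg = 0x709C
clock 3: out=0, reg = 0x384E
clock 4: out=0, reg = 0x1C27
clock 5: out=1, reg = 0x0E13
clock 6: out=1, reg = 0x0709
clock 7: out=1, reg = 0x0384
clock 8: out=0, reg = 0x81C2

0x81C2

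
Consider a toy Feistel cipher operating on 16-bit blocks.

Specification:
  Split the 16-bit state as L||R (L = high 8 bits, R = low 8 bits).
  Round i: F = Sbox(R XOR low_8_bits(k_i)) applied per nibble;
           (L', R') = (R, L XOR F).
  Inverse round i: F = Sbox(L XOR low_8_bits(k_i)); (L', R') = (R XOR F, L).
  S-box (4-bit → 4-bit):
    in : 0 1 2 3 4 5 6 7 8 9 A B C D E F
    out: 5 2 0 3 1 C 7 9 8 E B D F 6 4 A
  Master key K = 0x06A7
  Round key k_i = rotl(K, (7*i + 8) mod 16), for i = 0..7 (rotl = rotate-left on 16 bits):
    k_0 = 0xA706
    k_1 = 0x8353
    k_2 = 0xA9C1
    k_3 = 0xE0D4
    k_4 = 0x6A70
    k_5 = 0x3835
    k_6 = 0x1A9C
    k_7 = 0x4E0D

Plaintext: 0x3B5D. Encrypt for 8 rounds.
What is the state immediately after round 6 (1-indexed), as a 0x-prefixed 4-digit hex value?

0x1BEC

s_0 = plaintext = 0x3B5D
s_1 = Round(s_0, k_0) = 0x5DF6
s_2 = Round(s_1, k_1) = 0xF6E1
s_3 = Round(s_2, k_2) = 0xE1F3
s_4 = Round(s_3, k_3) = 0xF3E8
s_5 = Round(s_4, k_4) = 0xE81B
s_6 = Round(s_5, k_5) = 0x1BEC
s_7 = Round(s_6, k_6) = 0xEC8E
s_8 = Round(s_7, k_7) = 0x8E6F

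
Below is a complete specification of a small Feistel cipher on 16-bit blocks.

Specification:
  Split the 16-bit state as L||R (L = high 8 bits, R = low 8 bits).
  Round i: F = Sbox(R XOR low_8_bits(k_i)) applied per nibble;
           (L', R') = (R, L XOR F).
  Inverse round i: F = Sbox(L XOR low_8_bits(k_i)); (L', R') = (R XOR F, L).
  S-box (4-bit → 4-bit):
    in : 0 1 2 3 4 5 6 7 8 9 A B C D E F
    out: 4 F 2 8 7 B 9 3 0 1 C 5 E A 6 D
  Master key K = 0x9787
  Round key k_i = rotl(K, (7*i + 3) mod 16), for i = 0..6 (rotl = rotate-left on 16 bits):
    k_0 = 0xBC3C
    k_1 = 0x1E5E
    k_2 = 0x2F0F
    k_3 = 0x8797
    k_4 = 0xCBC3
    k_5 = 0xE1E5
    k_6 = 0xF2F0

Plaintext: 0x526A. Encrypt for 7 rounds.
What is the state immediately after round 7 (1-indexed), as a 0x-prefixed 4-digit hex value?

s_0 = plaintext = 0x526A
s_1 = Round(s_0, k_0) = 0x6AEB
s_2 = Round(s_1, k_1) = 0xEB31
s_3 = Round(s_2, k_2) = 0x316D
s_4 = Round(s_3, k_3) = 0x6DED
s_5 = Round(s_4, k_4) = 0xED4B
s_6 = Round(s_5, k_5) = 0x4B2B
s_7 = Round(s_6, k_6) = 0x2BEE

0x2BEE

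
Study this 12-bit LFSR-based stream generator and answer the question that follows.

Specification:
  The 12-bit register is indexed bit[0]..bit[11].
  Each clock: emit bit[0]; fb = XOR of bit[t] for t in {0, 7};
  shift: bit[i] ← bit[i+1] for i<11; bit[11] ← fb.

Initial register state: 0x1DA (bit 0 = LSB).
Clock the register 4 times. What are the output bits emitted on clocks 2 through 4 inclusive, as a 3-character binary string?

101

reg_0 = 0x1DA
clock 1: out=0, reg = 0x8ED
clock 2: out=1, reg = 0x476
clock 3: out=0, reg = 0x23B
clock 4: out=1, reg = 0x91D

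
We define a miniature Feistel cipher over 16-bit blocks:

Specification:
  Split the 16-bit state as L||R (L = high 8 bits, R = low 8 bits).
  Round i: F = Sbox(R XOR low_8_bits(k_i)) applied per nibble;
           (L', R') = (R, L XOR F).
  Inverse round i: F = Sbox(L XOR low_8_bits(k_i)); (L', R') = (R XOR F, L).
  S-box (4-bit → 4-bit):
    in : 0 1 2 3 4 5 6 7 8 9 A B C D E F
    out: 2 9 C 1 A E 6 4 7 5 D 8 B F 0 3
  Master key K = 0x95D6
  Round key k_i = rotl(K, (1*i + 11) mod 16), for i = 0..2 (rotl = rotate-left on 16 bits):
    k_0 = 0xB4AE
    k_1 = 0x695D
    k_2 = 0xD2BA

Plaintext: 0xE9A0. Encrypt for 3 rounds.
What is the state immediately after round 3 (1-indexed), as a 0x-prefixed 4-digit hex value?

s_0 = plaintext = 0xE9A0
s_1 = Round(s_0, k_0) = 0xA0C9
s_2 = Round(s_1, k_1) = 0xC9FA
s_3 = Round(s_2, k_2) = 0xFA6B

0xFA6B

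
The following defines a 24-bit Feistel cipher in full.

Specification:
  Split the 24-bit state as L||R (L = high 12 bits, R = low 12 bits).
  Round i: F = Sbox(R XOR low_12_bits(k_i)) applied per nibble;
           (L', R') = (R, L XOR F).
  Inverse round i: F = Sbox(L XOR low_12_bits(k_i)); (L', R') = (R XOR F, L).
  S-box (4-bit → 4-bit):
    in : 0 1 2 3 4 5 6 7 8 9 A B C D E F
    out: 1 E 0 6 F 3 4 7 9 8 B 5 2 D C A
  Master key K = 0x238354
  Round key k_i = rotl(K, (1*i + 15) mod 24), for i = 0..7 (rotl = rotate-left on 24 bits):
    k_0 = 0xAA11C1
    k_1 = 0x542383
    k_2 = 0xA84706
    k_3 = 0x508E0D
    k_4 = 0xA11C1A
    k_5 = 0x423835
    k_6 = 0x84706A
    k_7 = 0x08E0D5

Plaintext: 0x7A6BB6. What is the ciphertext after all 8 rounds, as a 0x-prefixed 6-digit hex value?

s_0 = plaintext = 0x7A6BB6
s_1 = Round(s_0, k_0) = 0xBB6CD1
s_2 = Round(s_1, k_1) = 0xCD1186
s_3 = Round(s_2, k_2) = 0x186840
s_4 = Round(s_3, k_3) = 0x84057B
s_5 = Round(s_4, k_4) = 0x57B00E
s_6 = Round(s_5, k_5) = 0x00EC1E
s_7 = Round(s_6, k_6) = 0xC1E271
s_8 = Round(s_7, k_7) = 0x271CA1

0x271CA1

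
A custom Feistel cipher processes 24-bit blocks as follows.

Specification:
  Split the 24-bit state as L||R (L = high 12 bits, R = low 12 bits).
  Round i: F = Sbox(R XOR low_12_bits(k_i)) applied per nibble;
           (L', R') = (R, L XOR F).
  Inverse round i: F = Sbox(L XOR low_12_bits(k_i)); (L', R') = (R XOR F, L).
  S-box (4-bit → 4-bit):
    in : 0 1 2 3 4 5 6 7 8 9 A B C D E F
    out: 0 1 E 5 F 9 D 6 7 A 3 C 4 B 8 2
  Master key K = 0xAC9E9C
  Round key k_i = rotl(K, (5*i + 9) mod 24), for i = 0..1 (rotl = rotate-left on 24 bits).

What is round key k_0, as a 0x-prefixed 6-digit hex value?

K = 0xAC9E9C
k_0 = rotl(K, (5*0+9) mod 24) = rotl(K, 9) = 0x3D3959

0x3D3959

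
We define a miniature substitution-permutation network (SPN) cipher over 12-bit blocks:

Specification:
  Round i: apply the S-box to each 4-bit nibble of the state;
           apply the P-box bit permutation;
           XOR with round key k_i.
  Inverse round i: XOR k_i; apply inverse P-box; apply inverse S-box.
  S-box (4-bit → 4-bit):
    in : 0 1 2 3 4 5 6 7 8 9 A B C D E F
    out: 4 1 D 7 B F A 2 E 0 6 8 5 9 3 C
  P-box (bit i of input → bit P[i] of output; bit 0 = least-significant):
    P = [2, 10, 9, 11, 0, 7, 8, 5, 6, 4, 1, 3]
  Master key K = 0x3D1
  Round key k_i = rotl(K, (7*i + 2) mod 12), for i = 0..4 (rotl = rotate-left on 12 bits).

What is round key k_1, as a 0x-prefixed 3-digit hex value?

K = 0x3D1
k_0 = rotl(K, (7*0+2) mod 12) = rotl(K, 2) = 0xF44
k_1 = rotl(K, (7*1+2) mod 12) = rotl(K, 9) = 0x27A

0x27A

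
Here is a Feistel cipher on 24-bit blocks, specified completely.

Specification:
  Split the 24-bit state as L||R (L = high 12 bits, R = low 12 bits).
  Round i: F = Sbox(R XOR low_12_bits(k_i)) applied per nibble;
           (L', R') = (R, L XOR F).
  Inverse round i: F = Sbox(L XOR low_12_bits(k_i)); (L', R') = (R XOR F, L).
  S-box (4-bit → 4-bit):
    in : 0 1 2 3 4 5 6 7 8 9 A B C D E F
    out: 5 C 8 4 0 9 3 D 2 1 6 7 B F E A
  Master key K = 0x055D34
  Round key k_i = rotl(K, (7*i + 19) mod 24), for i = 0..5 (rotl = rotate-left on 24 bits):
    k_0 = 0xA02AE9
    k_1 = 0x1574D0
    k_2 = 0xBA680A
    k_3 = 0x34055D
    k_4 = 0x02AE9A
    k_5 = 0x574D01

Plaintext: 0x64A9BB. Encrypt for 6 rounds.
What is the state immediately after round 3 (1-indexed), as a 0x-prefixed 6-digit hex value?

0xAE3A33

s_0 = plaintext = 0x64A9BB
s_1 = Round(s_0, k_0) = 0x9BB2D2
s_2 = Round(s_1, k_1) = 0x2D2AE3
s_3 = Round(s_2, k_2) = 0xAE3A33
s_4 = Round(s_3, k_3) = 0xA330DD
s_5 = Round(s_4, k_4) = 0x0DD43E
s_6 = Round(s_5, k_5) = 0x43E197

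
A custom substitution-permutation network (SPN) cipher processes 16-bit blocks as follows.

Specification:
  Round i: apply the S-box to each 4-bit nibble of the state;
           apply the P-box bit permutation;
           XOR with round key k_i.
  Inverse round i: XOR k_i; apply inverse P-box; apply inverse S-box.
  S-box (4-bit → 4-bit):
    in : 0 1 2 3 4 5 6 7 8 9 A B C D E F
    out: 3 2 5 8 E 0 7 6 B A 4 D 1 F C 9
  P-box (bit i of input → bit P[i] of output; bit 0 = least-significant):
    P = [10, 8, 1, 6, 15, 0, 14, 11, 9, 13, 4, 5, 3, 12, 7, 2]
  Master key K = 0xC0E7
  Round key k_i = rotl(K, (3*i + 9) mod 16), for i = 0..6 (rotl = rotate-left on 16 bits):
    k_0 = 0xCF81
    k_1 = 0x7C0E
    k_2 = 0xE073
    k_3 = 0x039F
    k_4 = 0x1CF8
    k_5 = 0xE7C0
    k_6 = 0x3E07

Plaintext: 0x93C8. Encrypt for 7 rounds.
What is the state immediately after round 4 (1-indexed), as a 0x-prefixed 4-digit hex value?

s_0 = plaintext = 0x93C8
s_1 = Round(s_0, k_0) = 0x5AE5
s_2 = Round(s_1, k_1) = 0x341E
s_3 = Round(s_2, k_2) = 0xC004
s_4 = Round(s_3, k_3) = 0xA0D4
s_5 = Round(s_4, k_4) = 0xF73B
s_6 = Round(s_5, k_5) = 0xCB9E
s_7 = Round(s_6, k_6) = 0x347C

0xA0D4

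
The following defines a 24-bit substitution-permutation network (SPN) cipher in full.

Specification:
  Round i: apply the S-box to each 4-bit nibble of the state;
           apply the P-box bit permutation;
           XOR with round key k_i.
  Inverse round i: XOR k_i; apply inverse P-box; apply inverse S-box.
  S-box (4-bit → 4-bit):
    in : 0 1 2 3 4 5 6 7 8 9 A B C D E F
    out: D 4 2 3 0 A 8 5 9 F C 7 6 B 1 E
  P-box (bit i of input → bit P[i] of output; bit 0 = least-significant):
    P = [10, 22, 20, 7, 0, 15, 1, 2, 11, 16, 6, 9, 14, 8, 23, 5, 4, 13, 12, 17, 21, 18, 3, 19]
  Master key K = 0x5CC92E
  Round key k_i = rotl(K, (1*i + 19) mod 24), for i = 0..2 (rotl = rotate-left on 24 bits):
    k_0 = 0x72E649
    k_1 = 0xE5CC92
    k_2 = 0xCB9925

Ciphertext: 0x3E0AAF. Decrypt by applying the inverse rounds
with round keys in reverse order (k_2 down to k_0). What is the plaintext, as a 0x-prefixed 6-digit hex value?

0xD4B1DA

s_0 = ciphertext = 0x3E0AAF
s_1 = InvRound(s_0, k_2) = 0xB1C5CF
s_2 = InvRound(s_1, k_1) = 0xCE278C
s_3 = InvRound(s_2, k_0) = 0xD4B1DA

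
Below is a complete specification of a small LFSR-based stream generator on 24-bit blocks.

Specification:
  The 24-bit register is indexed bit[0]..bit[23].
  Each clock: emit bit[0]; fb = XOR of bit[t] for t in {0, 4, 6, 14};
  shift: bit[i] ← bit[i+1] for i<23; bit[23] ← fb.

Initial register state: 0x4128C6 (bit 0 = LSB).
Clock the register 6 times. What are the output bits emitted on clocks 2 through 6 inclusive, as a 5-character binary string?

reg_0 = 0x4128C6
clock 1: out=0, reg = 0xA09463
clock 2: out=1, reg = 0x504A31
clock 3: out=1, reg = 0xA82518
clock 4: out=0, reg = 0xD4128C
clock 5: out=0, reg = 0x6A0946
clock 6: out=0, reg = 0xB504A3

11000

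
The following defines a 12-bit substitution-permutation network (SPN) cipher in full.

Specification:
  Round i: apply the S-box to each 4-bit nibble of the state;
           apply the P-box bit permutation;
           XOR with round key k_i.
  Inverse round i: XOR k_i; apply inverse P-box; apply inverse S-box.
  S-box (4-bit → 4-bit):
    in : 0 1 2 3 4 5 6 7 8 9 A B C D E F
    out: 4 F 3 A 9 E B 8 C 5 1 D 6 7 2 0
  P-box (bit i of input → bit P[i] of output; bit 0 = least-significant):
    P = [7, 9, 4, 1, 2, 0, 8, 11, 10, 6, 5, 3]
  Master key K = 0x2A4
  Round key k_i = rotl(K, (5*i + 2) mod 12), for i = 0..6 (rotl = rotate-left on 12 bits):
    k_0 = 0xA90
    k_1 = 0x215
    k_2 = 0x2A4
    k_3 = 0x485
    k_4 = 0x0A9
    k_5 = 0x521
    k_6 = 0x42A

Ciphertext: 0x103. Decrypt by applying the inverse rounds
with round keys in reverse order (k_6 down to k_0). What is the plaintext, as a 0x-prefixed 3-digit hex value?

s_0 = ciphertext = 0x103
s_1 = InvRound(s_0, k_6) = 0xBCF
s_2 = InvRound(s_1, k_5) = 0x146
s_3 = InvRound(s_2, k_4) = 0x5D4
s_4 = InvRound(s_3, k_3) = 0xEC0
s_5 = InvRound(s_4, k_2) = 0xD4F
s_6 = InvRound(s_5, k_1) = 0x685
s_7 = InvRound(s_6, k_0) = 0xA60

0xA60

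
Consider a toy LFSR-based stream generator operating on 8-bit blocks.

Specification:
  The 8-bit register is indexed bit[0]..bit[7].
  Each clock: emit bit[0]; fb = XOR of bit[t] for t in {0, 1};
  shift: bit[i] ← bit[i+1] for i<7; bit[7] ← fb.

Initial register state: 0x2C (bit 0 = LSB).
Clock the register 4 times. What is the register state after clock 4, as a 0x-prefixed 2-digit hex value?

0xA2

reg_0 = 0x2C
clock 1: out=0, reg = 0x16
clock 2: out=0, reg = 0x8B
clock 3: out=1, reg = 0x45
clock 4: out=1, reg = 0xA2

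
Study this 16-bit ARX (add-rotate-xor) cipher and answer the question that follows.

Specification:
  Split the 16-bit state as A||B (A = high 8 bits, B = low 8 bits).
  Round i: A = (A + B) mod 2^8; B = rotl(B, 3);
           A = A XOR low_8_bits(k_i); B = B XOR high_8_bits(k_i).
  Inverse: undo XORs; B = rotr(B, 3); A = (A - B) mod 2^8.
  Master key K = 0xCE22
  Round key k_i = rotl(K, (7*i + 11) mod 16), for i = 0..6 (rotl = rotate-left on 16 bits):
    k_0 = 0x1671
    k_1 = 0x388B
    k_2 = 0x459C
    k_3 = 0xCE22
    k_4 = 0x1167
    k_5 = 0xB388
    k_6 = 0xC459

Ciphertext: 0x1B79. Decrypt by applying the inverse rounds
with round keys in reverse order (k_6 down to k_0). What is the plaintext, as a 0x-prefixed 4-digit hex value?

s_0 = ciphertext = 0x1B79
s_1 = InvRound(s_0, k_6) = 0x8BB7
s_2 = InvRound(s_1, k_5) = 0x8380
s_3 = InvRound(s_2, k_4) = 0xB232
s_4 = InvRound(s_3, k_3) = 0xF19F
s_5 = InvRound(s_4, k_2) = 0x125B
s_6 = InvRound(s_5, k_1) = 0x2D6C
s_7 = InvRound(s_6, k_0) = 0x0D4F

0x0D4F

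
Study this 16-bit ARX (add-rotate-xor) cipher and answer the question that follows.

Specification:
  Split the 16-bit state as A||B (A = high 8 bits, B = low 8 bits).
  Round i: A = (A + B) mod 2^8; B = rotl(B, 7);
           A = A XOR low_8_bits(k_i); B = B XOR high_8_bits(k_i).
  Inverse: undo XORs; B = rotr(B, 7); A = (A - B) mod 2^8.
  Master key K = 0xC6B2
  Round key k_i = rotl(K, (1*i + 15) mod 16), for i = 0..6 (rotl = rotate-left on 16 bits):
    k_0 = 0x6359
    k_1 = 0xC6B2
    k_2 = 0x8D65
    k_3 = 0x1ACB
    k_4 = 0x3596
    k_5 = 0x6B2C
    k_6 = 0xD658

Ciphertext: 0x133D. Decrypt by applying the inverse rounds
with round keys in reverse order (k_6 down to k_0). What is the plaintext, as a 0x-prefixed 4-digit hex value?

0x2E99

s_0 = ciphertext = 0x133D
s_1 = InvRound(s_0, k_6) = 0x74D7
s_2 = InvRound(s_1, k_5) = 0xDF79
s_3 = InvRound(s_2, k_4) = 0xB198
s_4 = InvRound(s_3, k_3) = 0x7505
s_5 = InvRound(s_4, k_2) = 0xFF11
s_6 = InvRound(s_5, k_1) = 0x9EAF
s_7 = InvRound(s_6, k_0) = 0x2E99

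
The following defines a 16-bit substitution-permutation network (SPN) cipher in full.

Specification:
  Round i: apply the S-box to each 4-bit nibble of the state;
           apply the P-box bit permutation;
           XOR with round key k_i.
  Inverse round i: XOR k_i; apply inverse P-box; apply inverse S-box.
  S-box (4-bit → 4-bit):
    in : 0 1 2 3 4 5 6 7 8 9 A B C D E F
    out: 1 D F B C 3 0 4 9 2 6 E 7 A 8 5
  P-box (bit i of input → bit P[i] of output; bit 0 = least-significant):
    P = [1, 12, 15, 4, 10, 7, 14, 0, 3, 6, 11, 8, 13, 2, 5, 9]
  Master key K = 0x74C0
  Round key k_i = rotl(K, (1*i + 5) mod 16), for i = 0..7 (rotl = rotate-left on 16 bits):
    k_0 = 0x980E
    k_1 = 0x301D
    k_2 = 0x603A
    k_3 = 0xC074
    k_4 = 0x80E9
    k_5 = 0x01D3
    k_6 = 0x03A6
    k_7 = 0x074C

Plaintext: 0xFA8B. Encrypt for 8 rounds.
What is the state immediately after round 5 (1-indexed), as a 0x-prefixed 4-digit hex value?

s_0 = plaintext = 0xFA8B
s_1 = Round(s_0, k_0) = 0x247F
s_2 = Round(s_1, k_1) = 0xDB3B
s_3 = Round(s_2, k_2) = 0xFFEF
s_4 = Round(s_3, k_3) = 0x685F
s_5 = Round(s_4, k_4) = 0x0563
s_6 = Round(s_5, k_5) = 0x3189
s_7 = Round(s_6, k_6) = 0x3CAB
s_8 = Round(s_7, k_7) = 0xFD90

0x0563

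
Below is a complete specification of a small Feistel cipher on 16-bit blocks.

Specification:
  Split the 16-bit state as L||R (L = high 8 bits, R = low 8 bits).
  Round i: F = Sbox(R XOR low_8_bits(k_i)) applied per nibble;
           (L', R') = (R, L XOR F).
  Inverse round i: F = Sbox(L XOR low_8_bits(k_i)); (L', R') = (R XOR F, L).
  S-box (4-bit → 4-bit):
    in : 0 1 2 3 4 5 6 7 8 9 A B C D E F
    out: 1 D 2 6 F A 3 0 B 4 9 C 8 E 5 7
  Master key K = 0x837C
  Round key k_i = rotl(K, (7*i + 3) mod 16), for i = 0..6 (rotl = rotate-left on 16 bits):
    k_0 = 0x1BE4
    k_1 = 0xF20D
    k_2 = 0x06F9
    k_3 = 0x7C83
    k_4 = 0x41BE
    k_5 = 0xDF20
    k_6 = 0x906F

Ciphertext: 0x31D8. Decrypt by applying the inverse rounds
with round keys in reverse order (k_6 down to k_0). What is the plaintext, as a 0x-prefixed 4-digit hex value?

0x6B21

s_0 = ciphertext = 0x31D8
s_1 = InvRound(s_0, k_6) = 0x7D31
s_2 = InvRound(s_1, k_5) = 0x9F7D
s_3 = InvRound(s_2, k_4) = 0x509F
s_4 = InvRound(s_3, k_3) = 0x7950
s_5 = InvRound(s_4, k_2) = 0xE179
s_6 = InvRound(s_5, k_1) = 0x21E1
s_7 = InvRound(s_6, k_0) = 0x6B21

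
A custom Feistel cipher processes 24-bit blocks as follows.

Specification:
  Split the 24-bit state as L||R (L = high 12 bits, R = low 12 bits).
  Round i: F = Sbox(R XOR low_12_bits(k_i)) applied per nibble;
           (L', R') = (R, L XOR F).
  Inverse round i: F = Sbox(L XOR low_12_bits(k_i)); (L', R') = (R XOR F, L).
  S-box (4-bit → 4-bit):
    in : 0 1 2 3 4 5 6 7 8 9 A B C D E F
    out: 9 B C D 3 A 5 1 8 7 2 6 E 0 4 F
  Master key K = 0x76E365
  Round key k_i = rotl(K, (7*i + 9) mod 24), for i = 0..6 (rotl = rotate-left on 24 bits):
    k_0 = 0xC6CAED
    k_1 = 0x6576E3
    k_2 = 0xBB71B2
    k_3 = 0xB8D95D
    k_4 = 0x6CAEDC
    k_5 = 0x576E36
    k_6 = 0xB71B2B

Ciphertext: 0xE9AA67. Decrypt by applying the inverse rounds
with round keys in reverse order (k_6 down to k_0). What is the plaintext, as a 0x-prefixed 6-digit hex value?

s_0 = ciphertext = 0xE9AA67
s_1 = InvRound(s_0, k_6) = 0x00CE9A
s_2 = InvRound(s_1, k_5) = 0xA4800C
s_3 = InvRound(s_2, k_4) = 0x37FA48
s_4 = InvRound(s_3, k_3) = 0x88437F
s_5 = InvRound(s_4, k_2) = 0x4AA884
s_6 = InvRound(s_5, k_1) = 0x4B34AA
s_7 = InvRound(s_6, k_0) = 0x00E4B3

0x00E4B3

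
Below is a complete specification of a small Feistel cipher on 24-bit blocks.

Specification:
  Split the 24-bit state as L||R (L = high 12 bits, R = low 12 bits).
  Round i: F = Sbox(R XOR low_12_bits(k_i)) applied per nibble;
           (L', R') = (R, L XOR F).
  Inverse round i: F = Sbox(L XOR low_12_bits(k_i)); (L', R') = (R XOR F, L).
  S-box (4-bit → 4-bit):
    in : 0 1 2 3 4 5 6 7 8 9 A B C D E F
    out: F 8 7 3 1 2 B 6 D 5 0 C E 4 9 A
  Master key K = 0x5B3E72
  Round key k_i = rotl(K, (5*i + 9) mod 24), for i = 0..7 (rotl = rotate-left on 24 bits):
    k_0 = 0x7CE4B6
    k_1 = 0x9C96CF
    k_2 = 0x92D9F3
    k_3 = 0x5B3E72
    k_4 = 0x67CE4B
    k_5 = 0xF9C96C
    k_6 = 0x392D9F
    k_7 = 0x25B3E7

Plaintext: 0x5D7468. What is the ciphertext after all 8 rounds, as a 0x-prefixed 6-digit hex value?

0x8EA6EB

s_0 = plaintext = 0x5D7468
s_1 = Round(s_0, k_0) = 0x468A9E
s_2 = Round(s_1, k_1) = 0xA9EA40
s_3 = Round(s_2, k_2) = 0xA4095D
s_4 = Round(s_3, k_3) = 0x95DC3A
s_5 = Round(s_4, k_4) = 0xC3AE35
s_6 = Round(s_5, k_5) = 0xE35A1F
s_7 = Round(s_6, k_6) = 0xA1F8EA
s_8 = Round(s_7, k_7) = 0x8EA6EB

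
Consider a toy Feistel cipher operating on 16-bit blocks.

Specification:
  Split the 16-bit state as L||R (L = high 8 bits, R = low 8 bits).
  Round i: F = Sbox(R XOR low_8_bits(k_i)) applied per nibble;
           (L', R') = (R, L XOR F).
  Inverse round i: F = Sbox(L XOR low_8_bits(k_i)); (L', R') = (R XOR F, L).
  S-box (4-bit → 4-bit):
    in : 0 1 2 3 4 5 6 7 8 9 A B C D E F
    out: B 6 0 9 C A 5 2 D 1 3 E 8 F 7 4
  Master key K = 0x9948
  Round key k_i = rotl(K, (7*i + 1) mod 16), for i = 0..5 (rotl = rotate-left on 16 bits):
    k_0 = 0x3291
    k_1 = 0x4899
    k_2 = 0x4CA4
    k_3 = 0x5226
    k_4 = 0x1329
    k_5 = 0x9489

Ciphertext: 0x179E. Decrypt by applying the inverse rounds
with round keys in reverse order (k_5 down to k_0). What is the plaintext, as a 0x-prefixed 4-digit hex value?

0x250A

s_0 = ciphertext = 0x179E
s_1 = InvRound(s_0, k_5) = 0x8917
s_2 = InvRound(s_1, k_4) = 0x2C89
s_3 = InvRound(s_2, k_3) = 0x3A2C
s_4 = InvRound(s_3, k_2) = 0x3B3A
s_5 = InvRound(s_4, k_1) = 0x0A3B
s_6 = InvRound(s_5, k_0) = 0x250A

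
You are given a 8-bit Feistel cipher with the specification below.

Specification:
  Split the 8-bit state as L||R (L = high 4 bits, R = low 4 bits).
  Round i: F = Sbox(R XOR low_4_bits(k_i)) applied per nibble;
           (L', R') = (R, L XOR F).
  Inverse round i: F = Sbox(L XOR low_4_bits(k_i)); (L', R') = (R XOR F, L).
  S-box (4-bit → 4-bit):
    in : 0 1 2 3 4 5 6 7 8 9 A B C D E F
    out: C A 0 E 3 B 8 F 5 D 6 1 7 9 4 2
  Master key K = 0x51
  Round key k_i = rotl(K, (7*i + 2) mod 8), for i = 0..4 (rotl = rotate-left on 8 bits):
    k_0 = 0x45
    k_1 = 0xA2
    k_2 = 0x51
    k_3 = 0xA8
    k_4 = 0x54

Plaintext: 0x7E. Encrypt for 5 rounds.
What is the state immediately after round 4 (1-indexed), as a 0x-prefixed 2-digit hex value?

s_0 = plaintext = 0x7E
s_1 = Round(s_0, k_0) = 0xE6
s_2 = Round(s_1, k_1) = 0x6D
s_3 = Round(s_2, k_2) = 0xD1
s_4 = Round(s_3, k_3) = 0x10
s_5 = Round(s_4, k_4) = 0x02

0x10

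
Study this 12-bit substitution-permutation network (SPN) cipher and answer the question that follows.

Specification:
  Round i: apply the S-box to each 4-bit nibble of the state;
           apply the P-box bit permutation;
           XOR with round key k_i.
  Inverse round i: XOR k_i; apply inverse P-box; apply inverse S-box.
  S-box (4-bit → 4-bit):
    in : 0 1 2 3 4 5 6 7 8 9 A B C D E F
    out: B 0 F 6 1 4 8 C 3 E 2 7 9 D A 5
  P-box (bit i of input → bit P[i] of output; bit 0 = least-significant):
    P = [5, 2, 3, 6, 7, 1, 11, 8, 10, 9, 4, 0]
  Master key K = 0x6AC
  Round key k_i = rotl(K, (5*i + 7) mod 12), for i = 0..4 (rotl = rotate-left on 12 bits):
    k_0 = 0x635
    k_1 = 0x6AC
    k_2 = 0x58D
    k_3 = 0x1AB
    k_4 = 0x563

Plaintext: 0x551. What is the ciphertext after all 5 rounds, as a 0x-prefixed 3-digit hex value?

0x05D

s_0 = plaintext = 0x551
s_1 = Round(s_0, k_0) = 0xE25
s_2 = Round(s_1, k_1) = 0xD27
s_3 = Round(s_2, k_2) = 0x856
s_4 = Round(s_3, k_3) = 0xFEB
s_5 = Round(s_4, k_4) = 0x05D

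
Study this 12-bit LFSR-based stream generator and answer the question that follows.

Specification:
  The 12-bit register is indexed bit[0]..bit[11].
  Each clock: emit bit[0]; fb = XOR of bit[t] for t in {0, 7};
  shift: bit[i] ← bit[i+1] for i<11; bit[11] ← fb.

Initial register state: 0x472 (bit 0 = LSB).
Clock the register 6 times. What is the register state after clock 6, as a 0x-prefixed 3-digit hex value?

reg_0 = 0x472
clock 1: out=0, reg = 0x239
clock 2: out=1, reg = 0x91C
clock 3: out=0, reg = 0x48E
clock 4: out=0, reg = 0xA47
clock 5: out=1, reg = 0xD23
clock 6: out=1, reg = 0xE91

0xE91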